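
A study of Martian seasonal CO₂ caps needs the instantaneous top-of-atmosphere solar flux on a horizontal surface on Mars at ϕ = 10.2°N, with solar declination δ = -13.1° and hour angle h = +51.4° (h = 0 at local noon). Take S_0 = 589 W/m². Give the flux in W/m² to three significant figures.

cos θ_z = sin ϕ sin δ + cos ϕ cos δ cos h = -0.040136 + 0.598040 = 0.557904.
Flux = S_0 · cos θ_z = 589 × 0.557904 = 328.6 W/m².

329 W/m²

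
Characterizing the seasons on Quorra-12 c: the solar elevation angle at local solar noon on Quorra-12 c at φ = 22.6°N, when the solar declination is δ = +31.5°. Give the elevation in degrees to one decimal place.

At local noon the hour angle is zero, so the zenith angle equals |φ − δ| = |+22.6° − (+31.500°)| = 8.900°.
Elevation = 90° − 8.900° = 81.1°.

81.1°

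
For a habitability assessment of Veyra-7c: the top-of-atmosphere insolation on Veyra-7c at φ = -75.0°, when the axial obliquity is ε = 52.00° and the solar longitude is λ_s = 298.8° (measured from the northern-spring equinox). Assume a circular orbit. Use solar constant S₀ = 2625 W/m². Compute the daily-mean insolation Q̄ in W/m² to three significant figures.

Q̄ ≈ 1.75e+03 W/m²

Solar declination: sin δ = sin ε · sin λ_s = sin 52.00° × sin 298.8° = -0.69054, so δ = -43.673°.
cos H₀ = −tan(-75.0°) tan(-43.673°) = -3.5630 ≤ −1 ⇒ polar day, H₀ = π.
Bracket: H₀ sin φ sin δ + cos φ cos δ sin H₀ = 3.1416×-0.96593×-0.69054 + 0.25882×0.72330×0.00000 = 2.095489 + 0.000000 = 2.095489.
Q̄ = (S₀/π) × [bracket] = (2625/π) × 2.095489 = 1751 W/m².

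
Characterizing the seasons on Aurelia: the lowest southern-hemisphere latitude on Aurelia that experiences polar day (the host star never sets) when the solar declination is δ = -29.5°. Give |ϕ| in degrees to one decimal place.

|ϕ| = 60.5°

Polar day requires cos h₀ = −tan ϕ tan δ ≤ −1, i.e. tan ϕ tan δ ≥ 1.
The boundary is |tan ϕ| · |tan δ| = 1, so |ϕ| = 90° − |δ| = 90° − 29.5° = 60.5° in the southern hemisphere.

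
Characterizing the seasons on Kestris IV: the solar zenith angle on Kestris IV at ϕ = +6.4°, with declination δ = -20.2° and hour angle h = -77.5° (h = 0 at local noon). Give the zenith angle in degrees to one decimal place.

θ_z = 80.6°

cos θ_z = sin ϕ sin δ + cos ϕ cos δ cos h = -0.038490 + 0.201861 = 0.163371.
θ_z = arccos(0.163371) = 80.6°.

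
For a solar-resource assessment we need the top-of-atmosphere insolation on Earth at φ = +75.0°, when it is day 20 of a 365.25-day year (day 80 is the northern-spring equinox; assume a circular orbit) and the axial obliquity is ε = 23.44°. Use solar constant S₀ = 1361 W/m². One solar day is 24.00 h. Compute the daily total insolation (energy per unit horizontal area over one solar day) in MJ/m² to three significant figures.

Solar longitude: λ_s = 360° × (20 − 80)/365.25 = -59.138°, i.e. -59.138° + 360° = 300.862°.
sin δ = sin 23.44° × sin 300.862° = -0.34146, so δ = -19.966°.
cos H₀ = −tan(+75.0°) tan(-19.966°) = 1.3558 ≥ 1 ⇒ polar night, H₀ = 0 and Q̄ = 0.
Daily total = Q̄ × 24.00 h × 3600 s/h = 0.00 MJ/m².

0.00 MJ/m²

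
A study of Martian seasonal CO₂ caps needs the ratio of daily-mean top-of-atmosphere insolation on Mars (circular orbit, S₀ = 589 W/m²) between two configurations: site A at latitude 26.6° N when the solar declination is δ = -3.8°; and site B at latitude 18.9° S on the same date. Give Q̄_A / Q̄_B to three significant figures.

Q̄_A / Q̄_B ≈ 0.865

— Configuration A (φ=+26.6°):
cos H₀ = −tan(+26.6°) tan(-3.800°) = 0.0333, H₀ = 1.5375 rad.
Bracket: H₀ sin φ sin δ + cos φ cos δ sin H₀ = 1.5375×0.44776×-0.06627 + 0.89415×0.99780×0.99945 = -0.045622 + 0.891692 = 0.846070.
Q̄ = (S₀/π) × [bracket] = (589/π) × 0.846070 = 158.63 W/m².
— Configuration B (φ=-18.9°):
cos H₀ = −tan(-18.9°) tan(-3.800°) = -0.0227, H₀ = 1.5935 rad.
Bracket: H₀ sin φ sin δ + cos φ cos δ sin H₀ = 1.5935×-0.32392×-0.06627 + 0.94609×0.99780×0.99974 = 0.034206 + 0.943763 = 0.977969.
Q̄ = (S₀/π) × [bracket] = (589/π) × 0.977969 = 183.35 W/m².
Ratio Q̄_A / Q̄_B = 158.63 / 183.35 = 0.8652.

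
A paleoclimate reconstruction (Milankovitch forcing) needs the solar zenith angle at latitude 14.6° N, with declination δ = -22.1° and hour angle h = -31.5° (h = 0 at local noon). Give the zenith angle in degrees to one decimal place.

cos θ_z = sin φ sin δ + cos φ cos δ cos h = -0.094835 + 0.764486 = 0.669651.
θ_z = arccos(0.669651) = 48.0°.

θ_z = 48.0°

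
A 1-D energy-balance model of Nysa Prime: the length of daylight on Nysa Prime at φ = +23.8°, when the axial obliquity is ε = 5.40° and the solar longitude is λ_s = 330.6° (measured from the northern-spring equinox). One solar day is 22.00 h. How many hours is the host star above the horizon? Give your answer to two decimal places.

Solar declination: sin δ = sin ε · sin λ_s = sin 5.40° × sin 330.6° = -0.04620, so δ = -2.648°.
cos H₀ = −tan φ · tan δ = −tan(+23.8°) × tan(-2.648°) = 0.0204, so H₀ = 1.5504 rad = 88.83°.
Daylight = 2H₀/(2π) × 22.00 h = (1.5504/π) × 22.00 = 10.86 h.

10.86 h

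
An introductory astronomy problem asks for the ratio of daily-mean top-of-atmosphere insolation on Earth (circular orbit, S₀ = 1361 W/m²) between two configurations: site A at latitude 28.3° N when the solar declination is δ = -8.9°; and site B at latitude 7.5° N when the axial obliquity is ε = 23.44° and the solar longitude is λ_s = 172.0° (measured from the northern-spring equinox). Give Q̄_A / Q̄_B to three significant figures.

— Configuration A (φ=+28.3°):
cos H₀ = −tan(+28.3°) tan(-8.900°) = 0.0843, H₀ = 1.4864 rad.
Bracket: H₀ sin φ sin δ + cos φ cos δ sin H₀ = 1.4864×0.47409×-0.15471 + 0.88048×0.98796×0.99644 = -0.109022 + 0.866782 = 0.757760.
Q̄ = (S₀/π) × [bracket] = (1361/π) × 0.757760 = 328.28 W/m².
— Configuration B (φ=+7.5°):
Solar declination: sin δ = sin ε · sin λ_s = sin 23.44° × sin 172.0° = 0.05536, so δ = +3.174°.
cos H₀ = −tan(+7.5°) tan(+3.174°) = -0.0073, H₀ = 1.5781 rad.
Bracket: H₀ sin φ sin δ + cos φ cos δ sin H₀ = 1.5781×0.13053×0.05536 + 0.99144×0.99847×0.99997 = 0.011404 + 0.989893 = 1.001297.
Q̄ = (S₀/π) × [bracket] = (1361/π) × 1.001297 = 433.78 W/m².
Ratio Q̄_A / Q̄_B = 328.28 / 433.78 = 0.7568.

Q̄_A / Q̄_B ≈ 0.757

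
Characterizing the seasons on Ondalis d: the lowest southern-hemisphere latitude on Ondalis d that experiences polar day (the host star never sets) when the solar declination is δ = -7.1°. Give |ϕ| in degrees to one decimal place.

Polar day requires cos h₀ = −tan ϕ tan δ ≤ −1, i.e. tan ϕ tan δ ≥ 1.
The boundary is |tan ϕ| · |tan δ| = 1, so |ϕ| = 90° − |δ| = 90° − 7.1° = 82.9° in the southern hemisphere.

|ϕ| = 82.9°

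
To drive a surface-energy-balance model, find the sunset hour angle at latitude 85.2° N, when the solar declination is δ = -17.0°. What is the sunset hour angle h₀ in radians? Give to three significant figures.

h₀ = 0.00 rad

cos h₀ = −tan ϕ · tan δ = 3.6408 ≥ 1, so the Sun never rises (polar night) and h₀ = 0.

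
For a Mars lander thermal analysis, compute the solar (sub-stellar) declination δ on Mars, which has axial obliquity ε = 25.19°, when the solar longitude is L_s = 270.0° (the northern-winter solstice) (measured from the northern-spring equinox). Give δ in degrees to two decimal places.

δ = -25.19°

sin δ = sin ε · sin L_s = sin 25.19° × sin 270.0° = -0.425621.
δ = arcsin(-0.425621) = -25.19°.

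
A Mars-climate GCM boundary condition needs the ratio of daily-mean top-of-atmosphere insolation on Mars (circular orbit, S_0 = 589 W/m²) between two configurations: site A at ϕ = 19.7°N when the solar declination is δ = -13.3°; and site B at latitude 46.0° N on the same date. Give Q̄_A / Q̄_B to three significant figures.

— Configuration A (ϕ=+19.7°):
cos h₀ = −tan(+19.7°) tan(-13.300°) = 0.0846, h₀ = 1.4861 rad.
Bracket: h₀ sin ϕ sin δ + cos ϕ cos δ sin h₀ = 1.4861×0.33710×-0.23005 + 0.94147×0.97318×0.99641 = -0.115247 + 0.912931 = 0.797684.
Q̄ = (S_0/π) × [bracket] = (589/π) × 0.797684 = 149.55 W/m².
— Configuration B (ϕ=+46.0°):
cos h₀ = −tan(+46.0°) tan(-13.300°) = 0.2448, h₀ = 1.3235 rad.
Bracket: h₀ sin ϕ sin δ + cos ϕ cos δ sin h₀ = 1.3235×0.71934×-0.23005 + 0.69466×0.97318×0.96958 = -0.219018 + 0.655464 = 0.436446.
Q̄ = (S_0/π) × [bracket] = (589/π) × 0.436446 = 81.827 W/m².
Ratio Q̄_A / Q̄_B = 149.55 / 81.827 = 1.828.

Q̄_A / Q̄_B ≈ 1.83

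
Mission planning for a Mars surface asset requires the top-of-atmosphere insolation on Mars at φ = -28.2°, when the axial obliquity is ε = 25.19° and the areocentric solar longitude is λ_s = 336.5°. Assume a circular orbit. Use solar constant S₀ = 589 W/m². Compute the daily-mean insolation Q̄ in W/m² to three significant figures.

Q̄ ≈ 187 W/m²

sin δ = sin 25.19° × sin 336.5° = -0.16972, so δ = -9.771°.
cos H₀ = −tan(-28.2°) tan(-9.771°) = -0.0923, H₀ = 1.6633 rad.
Bracket: H₀ sin φ sin δ + cos φ cos δ sin H₀ = 1.6633×-0.47255×-0.16972 + 0.88130×0.98549×0.99573 = 0.133399 + 0.864804 = 0.998203.
Q̄ = (S₀/π) × [bracket] = (589/π) × 0.998203 = 187.1 W/m².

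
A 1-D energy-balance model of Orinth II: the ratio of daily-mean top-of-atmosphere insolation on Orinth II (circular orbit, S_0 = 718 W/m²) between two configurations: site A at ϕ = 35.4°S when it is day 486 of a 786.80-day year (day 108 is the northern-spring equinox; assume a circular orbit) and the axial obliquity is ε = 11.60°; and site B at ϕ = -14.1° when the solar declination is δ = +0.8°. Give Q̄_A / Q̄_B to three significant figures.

— Configuration A (ϕ=-35.4°):
Solar longitude: L_s = 360° × (486 − 108)/786.80 = 172.954°.
sin δ = sin 11.60° × sin 172.954° = 0.02467, so δ = +1.413°.
cos h₀ = −tan(-35.4°) tan(+1.413°) = 0.0175, h₀ = 1.5533 rad.
Bracket: h₀ sin ϕ sin δ + cos ϕ cos δ sin h₀ = 1.5533×-0.57928×0.02467 + 0.81513×0.99970×0.99985 = -0.022198 + 0.814763 = 0.792565.
Q̄ = (S_0/π) × [bracket] = (718/π) × 0.792565 = 181.14 W/m².
— Configuration B (ϕ=-14.1°):
cos h₀ = −tan(-14.1°) tan(+0.800°) = 0.0035, h₀ = 1.5673 rad.
Bracket: h₀ sin ϕ sin δ + cos ϕ cos δ sin h₀ = 1.5673×-0.24362×0.01396 + 0.96987×0.99990×0.99999 = -0.005330 + 0.969763 = 0.964433.
Q̄ = (S_0/π) × [bracket] = (718/π) × 0.964433 = 220.42 W/m².
Ratio Q̄_A / Q̄_B = 181.14 / 220.42 = 0.8218.

Q̄_A / Q̄_B ≈ 0.822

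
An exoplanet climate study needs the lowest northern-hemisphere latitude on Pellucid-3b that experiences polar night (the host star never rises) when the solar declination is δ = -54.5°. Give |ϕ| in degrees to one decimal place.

|ϕ| = 35.5°

Polar night requires cos h₀ = −tan ϕ tan δ ≥ 1, i.e. tan ϕ tan δ ≤ −1.
The boundary is |tan ϕ| · |tan δ| = 1, so |ϕ| = 90° − |δ| = 90° − 54.5° = 35.5° in the northern hemisphere.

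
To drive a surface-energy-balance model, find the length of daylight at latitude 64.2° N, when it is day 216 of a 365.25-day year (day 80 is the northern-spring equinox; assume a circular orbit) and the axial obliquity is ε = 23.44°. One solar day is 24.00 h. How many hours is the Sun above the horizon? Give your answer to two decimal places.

17.08 h

Solar longitude: λ_s = 360° × (216 − 80)/365.25 = 134.045°.
sin δ = sin 23.44° × sin 134.045° = 0.28593, so δ = +16.614°.
cos H₀ = −tan φ · tan δ = −tan(+64.2°) × tan(+16.614°) = -0.6172, so H₀ = 2.2360 rad = 128.11°.
Daylight = 2H₀/(2π) × 24.00 h = (2.2360/π) × 24.00 = 17.08 h.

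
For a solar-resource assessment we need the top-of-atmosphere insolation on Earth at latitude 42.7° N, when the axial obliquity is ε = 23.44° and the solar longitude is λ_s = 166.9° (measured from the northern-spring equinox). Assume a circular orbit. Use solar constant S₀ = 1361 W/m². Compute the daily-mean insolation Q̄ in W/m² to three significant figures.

Solar declination: sin δ = sin ε · sin λ_s = sin 23.44° × sin 166.9° = 0.09016, so δ = +5.173°.
cos H₀ = −tan(+42.7°) tan(+5.173°) = -0.0835, H₀ = 1.6544 rad.
Bracket: H₀ sin φ sin δ + cos φ cos δ sin H₀ = 1.6544×0.67816×0.09016 + 0.73491×0.99593×0.99650 = 0.101155 + 0.729357 = 0.830512.
Q̄ = (S₀/π) × [bracket] = (1361/π) × 0.830512 = 359.8 W/m².

Q̄ ≈ 360 W/m²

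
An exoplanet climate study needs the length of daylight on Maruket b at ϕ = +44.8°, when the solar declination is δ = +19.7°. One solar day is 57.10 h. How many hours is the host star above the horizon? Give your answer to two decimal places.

35.16 h

cos h₀ = −tan ϕ · tan δ = −tan(+44.8°) × tan(+19.700°) = -0.3556, so h₀ = 1.9343 rad = 110.83°.
Daylight = 2h₀/(2π) × 57.10 h = (1.9343/π) × 57.10 = 35.16 h.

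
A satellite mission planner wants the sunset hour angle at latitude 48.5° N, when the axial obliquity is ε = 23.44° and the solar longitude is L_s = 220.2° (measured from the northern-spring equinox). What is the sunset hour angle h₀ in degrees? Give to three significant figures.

h₀ = 72.5°

Solar declination: sin δ = sin ε · sin L_s = sin 23.44° × sin 220.2° = -0.25676, so δ = -14.878°.
cos h₀ = −tan ϕ · tan δ = −tan(+48.5°) × tan(-14.878°) = 0.3003, so h₀ = 1.2658 rad = 72.53°.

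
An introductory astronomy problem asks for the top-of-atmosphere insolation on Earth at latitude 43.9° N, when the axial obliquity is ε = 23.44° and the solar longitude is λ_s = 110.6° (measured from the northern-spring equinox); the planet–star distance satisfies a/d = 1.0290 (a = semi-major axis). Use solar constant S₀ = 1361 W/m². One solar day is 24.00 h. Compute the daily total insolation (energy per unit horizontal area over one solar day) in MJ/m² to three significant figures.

44.6 MJ/m²

Solar declination: sin δ = sin ε · sin λ_s = sin 23.44° × sin 110.6° = 0.37235, so δ = +21.861°.
cos H₀ = −tan(+43.9°) tan(+21.861°) = -0.3861, H₀ = 1.9672 rad.
Bracket: H₀ sin φ sin δ + cos φ cos δ sin H₀ = 1.9672×0.69340×0.37235 + 0.72055×0.92809×0.92246 = 0.507906 + 0.616882 = 1.124788.
Inverse-square distance factor (a/d)² = 1.0290² = 1.058841.
Q̄ = (S₀/π) × 1.058841 × [bracket] = (1361/π) × 1.058841 × 1.124788 = 515.95 W/m².
Daily total = Q̄ × 24.00 h × 3600 s/h = 515.95 × 24.00 × 3600 / 10⁶ = 44.58 MJ/m².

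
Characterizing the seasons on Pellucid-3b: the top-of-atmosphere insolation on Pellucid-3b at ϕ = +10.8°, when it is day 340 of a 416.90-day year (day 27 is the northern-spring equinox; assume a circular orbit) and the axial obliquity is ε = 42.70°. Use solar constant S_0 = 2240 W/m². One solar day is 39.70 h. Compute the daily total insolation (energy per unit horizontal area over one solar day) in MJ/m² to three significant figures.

54.4 MJ/m²

Solar longitude: L_s = 360° × (340 − 27)/416.90 = 270.281°.
sin δ = sin 42.70° × sin 270.281° = -0.67815, so δ = -42.699°.
cos h₀ = −tan(+10.8°) tan(-42.699°) = 0.1760, h₀ = 1.3938 rad.
Bracket: h₀ sin ϕ sin δ + cos ϕ cos δ sin h₀ = 1.3938×0.18738×-0.67815 + 0.98229×0.73492×0.98439 = -0.177113 + 0.710636 = 0.533523.
Q̄ = (S_0/π) × [bracket] = (2240/π) × 0.533523 = 380.41 W/m².
Daily total = Q̄ × 39.70 h × 3600 s/h = 380.41 × 39.70 × 3600 / 10⁶ = 54.37 MJ/m².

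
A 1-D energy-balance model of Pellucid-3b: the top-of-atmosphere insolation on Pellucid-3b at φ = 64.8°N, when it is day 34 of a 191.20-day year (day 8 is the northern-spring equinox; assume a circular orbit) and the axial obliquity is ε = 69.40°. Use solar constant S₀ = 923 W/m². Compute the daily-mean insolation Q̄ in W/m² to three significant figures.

Solar longitude: λ_s = 360° × (34 − 8)/191.20 = 48.954°.
sin δ = sin 69.40° × sin 48.954° = 0.70596, so δ = +44.907°.
cos H₀ = −tan(+64.8°) tan(+44.907°) = -2.1182 ≤ −1 ⇒ polar day, H₀ = π.
Bracket: H₀ sin φ sin δ + cos φ cos δ sin H₀ = 3.1416×0.90483×0.70596 + 0.42578×0.70825×0.00000 = 2.006772 + 0.000000 = 2.006772.
Q̄ = (S₀/π) × [bracket] = (923/π) × 2.006772 = 589.6 W/m².

Q̄ ≈ 590 W/m²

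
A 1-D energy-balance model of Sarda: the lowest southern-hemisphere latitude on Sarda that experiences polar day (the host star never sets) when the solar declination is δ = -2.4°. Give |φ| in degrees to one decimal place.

|φ| = 87.6°

Polar day requires cos H₀ = −tan φ tan δ ≤ −1, i.e. tan φ tan δ ≥ 1.
The boundary is |tan φ| · |tan δ| = 1, so |φ| = 90° − |δ| = 90° − 2.4° = 87.6° in the southern hemisphere.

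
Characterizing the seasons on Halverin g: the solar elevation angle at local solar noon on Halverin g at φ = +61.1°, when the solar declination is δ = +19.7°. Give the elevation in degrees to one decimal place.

48.6°

At local noon the hour angle is zero, so the zenith angle equals |φ − δ| = |+61.1° − (+19.700°)| = 41.400°.
Elevation = 90° − 41.400° = 48.6°.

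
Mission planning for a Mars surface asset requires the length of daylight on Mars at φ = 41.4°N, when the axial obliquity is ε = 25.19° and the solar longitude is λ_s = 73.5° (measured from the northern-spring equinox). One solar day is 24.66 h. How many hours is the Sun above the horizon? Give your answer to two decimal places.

15.51 h

Solar declination: sin δ = sin ε · sin λ_s = sin 25.19° × sin 73.5° = 0.40809, so δ = +24.085°.
cos H₀ = −tan φ · tan δ = −tan(+41.4°) × tan(+24.085°) = -0.3941, so H₀ = 1.9759 rad = 113.21°.
Daylight = 2H₀/(2π) × 24.66 h = (1.9759/π) × 24.66 = 15.51 h.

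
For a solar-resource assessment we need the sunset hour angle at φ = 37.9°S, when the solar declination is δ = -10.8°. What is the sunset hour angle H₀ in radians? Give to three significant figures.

cos H₀ = −tan φ · tan δ = −tan(-37.9°) × tan(-10.800°) = -0.1485, so H₀ = 1.7199 rad = 98.54°.

H₀ = 1.72 rad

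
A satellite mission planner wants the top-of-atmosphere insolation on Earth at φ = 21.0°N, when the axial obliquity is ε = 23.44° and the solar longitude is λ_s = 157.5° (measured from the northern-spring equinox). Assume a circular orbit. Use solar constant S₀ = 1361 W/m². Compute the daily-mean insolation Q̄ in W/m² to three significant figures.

Q̄ ≈ 438 W/m²

Solar declination: sin δ = sin ε · sin λ_s = sin 23.44° × sin 157.5° = 0.15223, so δ = +8.756°.
cos H₀ = −tan(+21.0°) tan(+8.756°) = -0.0591, H₀ = 1.6300 rad.
Bracket: H₀ sin φ sin δ + cos φ cos δ sin H₀ = 1.6300×0.35837×0.15223 + 0.93358×0.98835×0.99825 = 0.088924 + 0.921089 = 1.010013.
Q̄ = (S₀/π) × [bracket] = (1361/π) × 1.010013 = 437.6 W/m².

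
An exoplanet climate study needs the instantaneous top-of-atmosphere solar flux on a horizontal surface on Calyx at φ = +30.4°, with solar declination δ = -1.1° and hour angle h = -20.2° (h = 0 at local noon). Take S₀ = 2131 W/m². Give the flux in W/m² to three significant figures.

cos θ_z = sin φ sin δ + cos φ cos δ cos h = -0.009715 + 0.809314 = 0.799599.
Flux = S₀ · cos θ_z = 2131 × 0.799599 = 1704 W/m².

1.70e+03 W/m²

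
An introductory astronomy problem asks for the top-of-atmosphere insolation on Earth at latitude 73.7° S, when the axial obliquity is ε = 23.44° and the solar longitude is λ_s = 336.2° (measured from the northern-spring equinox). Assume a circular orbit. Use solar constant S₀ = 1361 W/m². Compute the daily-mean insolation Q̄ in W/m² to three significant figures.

Q̄ ≈ 244 W/m²

Solar declination: sin δ = sin ε · sin λ_s = sin 23.44° × sin 336.2° = -0.16053, so δ = -9.237°.
cos H₀ = −tan(-73.7°) tan(-9.237°) = -0.5562, H₀ = 2.1606 rad.
Bracket: H₀ sin φ sin δ + cos φ cos δ sin H₀ = 2.1606×-0.95981×-0.16053 + 0.28067×0.98703×0.83107 = 0.332902 + 0.230231 = 0.563133.
Q̄ = (S₀/π) × [bracket] = (1361/π) × 0.563133 = 244.0 W/m².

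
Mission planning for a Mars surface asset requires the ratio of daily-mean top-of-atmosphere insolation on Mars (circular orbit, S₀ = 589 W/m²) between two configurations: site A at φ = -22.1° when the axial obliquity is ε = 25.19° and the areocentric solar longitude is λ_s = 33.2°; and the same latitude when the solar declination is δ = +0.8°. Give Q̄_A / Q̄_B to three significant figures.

— Configuration A (φ=-22.1°):
sin δ = sin 25.19° × sin 33.2° = 0.23305, so δ = +13.477°.
cos H₀ = −tan(-22.1°) tan(+13.477°) = 0.0973, H₀ = 1.4733 rad.
Bracket: H₀ sin φ sin δ + cos φ cos δ sin H₀ = 1.4733×-0.37622×0.23305 + 0.92653×0.97246×0.99525 = -0.129176 + 0.896734 = 0.767558.
Q̄ = (S₀/π) × [bracket] = (589/π) × 0.767558 = 143.91 W/m².
— Configuration B (φ=-22.1°):
cos H₀ = −tan(-22.1°) tan(+0.800°) = 0.0057, H₀ = 1.5651 rad.
Bracket: H₀ sin φ sin δ + cos φ cos δ sin H₀ = 1.5651×-0.37622×0.01396 + 0.92653×0.99990×0.99998 = -0.008220 + 0.926419 = 0.918199.
Q̄ = (S₀/π) × [bracket] = (589/π) × 0.918199 = 172.15 W/m².
Ratio Q̄_A / Q̄_B = 143.91 / 172.15 = 0.8360.

Q̄_A / Q̄_B ≈ 0.836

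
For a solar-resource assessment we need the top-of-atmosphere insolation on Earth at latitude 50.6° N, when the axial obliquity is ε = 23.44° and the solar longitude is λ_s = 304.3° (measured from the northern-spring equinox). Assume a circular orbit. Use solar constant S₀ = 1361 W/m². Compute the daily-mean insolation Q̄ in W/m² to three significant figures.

Q̄ ≈ 111 W/m²

Solar declination: sin δ = sin ε · sin λ_s = sin 23.44° × sin 304.3° = -0.32861, so δ = -19.185°.
cos H₀ = −tan(+50.6°) tan(-19.185°) = 0.4236, H₀ = 1.1334 rad.
Bracket: H₀ sin φ sin δ + cos φ cos δ sin H₀ = 1.1334×0.77273×-0.32861 + 0.63473×0.94446×0.90586 = -0.287801 + 0.543042 = 0.255241.
Q̄ = (S₀/π) × [bracket] = (1361/π) × 0.255241 = 110.6 W/m².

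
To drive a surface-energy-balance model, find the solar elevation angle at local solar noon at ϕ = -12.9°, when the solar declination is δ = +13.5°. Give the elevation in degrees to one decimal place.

63.6°

At local noon the hour angle is zero, so the zenith angle equals |ϕ − δ| = |-12.9° − (+13.500°)| = 26.400°.
Elevation = 90° − 26.400° = 63.6°.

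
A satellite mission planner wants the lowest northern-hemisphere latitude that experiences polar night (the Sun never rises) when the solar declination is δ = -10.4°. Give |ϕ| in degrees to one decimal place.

Polar night requires cos h₀ = −tan ϕ tan δ ≥ 1, i.e. tan ϕ tan δ ≤ −1.
The boundary is |tan ϕ| · |tan δ| = 1, so |ϕ| = 90° − |δ| = 90° − 10.4° = 79.6° in the northern hemisphere.

|ϕ| = 79.6°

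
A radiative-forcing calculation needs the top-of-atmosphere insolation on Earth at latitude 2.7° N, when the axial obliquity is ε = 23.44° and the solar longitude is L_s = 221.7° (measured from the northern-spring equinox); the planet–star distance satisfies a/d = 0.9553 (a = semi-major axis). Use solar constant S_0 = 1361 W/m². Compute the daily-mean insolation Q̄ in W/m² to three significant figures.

Q̄ ≈ 373 W/m²

Solar declination: sin δ = sin ε · sin L_s = sin 23.44° × sin 221.7° = -0.26462, so δ = -15.344°.
cos h₀ = −tan(+2.7°) tan(-15.344°) = 0.0129, h₀ = 1.5579 rad.
Bracket: h₀ sin ϕ sin δ + cos ϕ cos δ sin h₀ = 1.5579×0.04711×-0.26462 + 0.99889×0.96435×0.99992 = -0.019421 + 0.963203 = 0.943782.
Inverse-square distance factor (a/d)² = 0.9553² = 0.912598.
Q̄ = (S_0/π) × 0.912598 × [bracket] = (1361/π) × 0.912598 × 0.943782 = 373.1 W/m².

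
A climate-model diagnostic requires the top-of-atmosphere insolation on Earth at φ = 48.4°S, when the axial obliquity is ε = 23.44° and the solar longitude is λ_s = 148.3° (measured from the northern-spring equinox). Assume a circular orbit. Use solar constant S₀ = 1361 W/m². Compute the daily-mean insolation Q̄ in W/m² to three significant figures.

Solar declination: sin δ = sin ε · sin λ_s = sin 23.44° × sin 148.3° = 0.20903, so δ = +12.065°.
cos H₀ = −tan(-48.4°) tan(+12.065°) = 0.2408, H₀ = 1.3277 rad.
Bracket: H₀ sin φ sin δ + cos φ cos δ sin H₀ = 1.3277×-0.74780×0.20903 + 0.66393×0.97791×0.97059 = -0.207536 + 0.630169 = 0.422633.
Q̄ = (S₀/π) × [bracket] = (1361/π) × 0.422633 = 183.1 W/m².

Q̄ ≈ 183 W/m²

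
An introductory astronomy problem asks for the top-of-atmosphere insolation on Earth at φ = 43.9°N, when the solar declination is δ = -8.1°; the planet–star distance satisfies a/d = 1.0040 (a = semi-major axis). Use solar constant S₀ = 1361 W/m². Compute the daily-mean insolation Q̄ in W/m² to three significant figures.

Q̄ ≈ 247 W/m²

cos H₀ = −tan(+43.9°) tan(-8.100°) = 0.1370, H₀ = 1.4334 rad.
Bracket: H₀ sin φ sin δ + cos φ cos δ sin H₀ = 1.4334×0.69340×-0.14090 + 0.72055×0.99002×0.99058 = -0.140043 + 0.706639 = 0.566596.
Inverse-square distance factor (a/d)² = 1.0040² = 1.008016.
Q̄ = (S₀/π) × 1.008016 × [bracket] = (1361/π) × 1.008016 × 0.566596 = 247.4 W/m².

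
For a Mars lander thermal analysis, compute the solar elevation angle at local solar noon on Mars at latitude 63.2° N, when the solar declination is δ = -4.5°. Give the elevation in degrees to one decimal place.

22.3°

At local noon the hour angle is zero, so the zenith angle equals |φ − δ| = |+63.2° − (-4.500°)| = 67.700°.
Elevation = 90° − 67.700° = 22.3°.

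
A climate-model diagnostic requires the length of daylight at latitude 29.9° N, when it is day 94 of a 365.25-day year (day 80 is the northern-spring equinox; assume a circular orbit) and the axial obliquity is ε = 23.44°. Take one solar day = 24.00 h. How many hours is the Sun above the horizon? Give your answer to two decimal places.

12.42 h

Solar longitude: λ_s = 360° × (94 − 80)/365.25 = 13.799°.
sin δ = sin 23.44° × sin 13.799° = 0.09488, so δ = +5.444°.
cos H₀ = −tan φ · tan δ = −tan(+29.9°) × tan(+5.444°) = -0.0548, so H₀ = 1.6256 rad = 93.14°.
Daylight = 2H₀/(2π) × 24.00 h = (1.6256/π) × 24.00 = 12.42 h.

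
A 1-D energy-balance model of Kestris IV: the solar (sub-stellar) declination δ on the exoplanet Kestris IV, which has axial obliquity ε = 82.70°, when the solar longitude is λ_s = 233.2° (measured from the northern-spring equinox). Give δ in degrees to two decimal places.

δ = -52.58°

sin δ = sin ε · sin λ_s = sin 82.70° × sin 233.2° = -0.794241.
δ = arcsin(-0.794241) = -52.58°.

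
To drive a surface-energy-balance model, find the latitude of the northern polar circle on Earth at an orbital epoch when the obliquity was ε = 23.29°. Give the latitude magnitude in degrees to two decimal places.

66.71°

The polar circle is the lowest latitude that experiences at least one full rotation of continuous daylight at the northern-summer solstice; it lies at |φ| = 90° − ε = 90° − 23.29° = 66.71°.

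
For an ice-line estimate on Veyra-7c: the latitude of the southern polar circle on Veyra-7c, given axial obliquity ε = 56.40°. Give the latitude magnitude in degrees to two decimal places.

The polar circle is the lowest latitude that experiences at least one full rotation of continuous darkness at the northern-summer solstice; it lies at |φ| = 90° − ε = 90° − 56.40° = 33.60°.

33.60°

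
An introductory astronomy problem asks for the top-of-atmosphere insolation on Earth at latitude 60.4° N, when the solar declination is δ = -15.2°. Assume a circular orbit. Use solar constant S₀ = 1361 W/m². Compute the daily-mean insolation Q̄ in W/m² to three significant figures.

cos H₀ = −tan(+60.4°) tan(-15.200°) = 0.4783, H₀ = 1.0721 rad.
Bracket: H₀ sin φ sin δ + cos φ cos δ sin H₀ = 1.0721×0.86949×-0.26219 + 0.49394×0.96502×0.87821 = -0.244408 + 0.418609 = 0.174201.
Q̄ = (S₀/π) × [bracket] = (1361/π) × 0.174201 = 75.47 W/m².

Q̄ ≈ 75.5 W/m²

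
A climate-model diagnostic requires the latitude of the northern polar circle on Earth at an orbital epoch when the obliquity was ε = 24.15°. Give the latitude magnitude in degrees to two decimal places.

The polar circle is the lowest latitude that experiences at least one full rotation of continuous daylight at the northern-summer solstice; it lies at |φ| = 90° − ε = 90° − 24.15° = 65.85°.

65.85°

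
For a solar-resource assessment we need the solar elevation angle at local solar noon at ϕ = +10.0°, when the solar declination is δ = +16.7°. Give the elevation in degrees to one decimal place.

At local noon the hour angle is zero, so the zenith angle equals |ϕ − δ| = |+10.0° − (+16.700°)| = 6.700°.
Elevation = 90° − 6.700° = 83.3°.

83.3°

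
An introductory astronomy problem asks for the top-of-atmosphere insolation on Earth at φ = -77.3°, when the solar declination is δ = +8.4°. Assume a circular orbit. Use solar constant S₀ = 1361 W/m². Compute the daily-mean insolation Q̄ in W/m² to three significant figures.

Q̄ ≈ 18.3 W/m²

cos H₀ = −tan(-77.3°) tan(+8.400°) = 0.6553, H₀ = 0.8563 rad.
Bracket: H₀ sin φ sin δ + cos φ cos δ sin H₀ = 0.8563×-0.97553×0.14608 + 0.21985×0.98927×0.75541 = -0.122027 + 0.164295 = 0.042268.
Q̄ = (S₀/π) × [bracket] = (1361/π) × 0.042268 = 18.31 W/m².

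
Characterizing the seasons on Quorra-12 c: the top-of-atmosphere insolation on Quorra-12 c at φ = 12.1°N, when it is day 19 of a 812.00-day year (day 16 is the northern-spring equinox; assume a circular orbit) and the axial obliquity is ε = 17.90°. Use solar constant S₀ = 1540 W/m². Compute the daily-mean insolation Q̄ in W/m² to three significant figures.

Q̄ ≈ 480 W/m²

Solar longitude: λ_s = 360° × (19 − 16)/812.00 = 1.330°.
sin δ = sin 17.90° × sin 1.330° = 0.00713, so δ = +0.409°.
cos H₀ = −tan(+12.1°) tan(+0.409°) = -0.0015, H₀ = 1.5723 rad.
Bracket: H₀ sin φ sin δ + cos φ cos δ sin H₀ = 1.5723×0.20962×0.00713 + 0.97778×0.99997×1.00000 = 0.002350 + 0.977751 = 0.980101.
Q̄ = (S₀/π) × [bracket] = (1540/π) × 0.980101 = 480.4 W/m².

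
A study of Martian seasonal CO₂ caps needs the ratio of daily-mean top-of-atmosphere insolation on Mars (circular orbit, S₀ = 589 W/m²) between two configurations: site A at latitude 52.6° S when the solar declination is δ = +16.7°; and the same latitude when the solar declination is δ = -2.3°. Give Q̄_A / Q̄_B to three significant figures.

— Configuration A (φ=-52.6°):
cos H₀ = −tan(-52.6°) tan(+16.700°) = 0.3924, H₀ = 1.1676 rad.
Bracket: H₀ sin φ sin δ + cos φ cos δ sin H₀ = 1.1676×-0.79441×0.28736 + 0.60738×0.95782×0.91979 = -0.266542 + 0.535098 = 0.268556.
Q̄ = (S₀/π) × [bracket] = (589/π) × 0.268556 = 50.350 W/m².
— Configuration B (φ=-52.6°):
cos H₀ = −tan(-52.6°) tan(-2.300°) = -0.0525, H₀ = 1.6234 rad.
Bracket: H₀ sin φ sin δ + cos φ cos δ sin H₀ = 1.6234×-0.79441×-0.04013 + 0.60738×0.99919×0.99862 = 0.051753 + 0.606051 = 0.657804.
Q̄ = (S₀/π) × [bracket] = (589/π) × 0.657804 = 123.33 W/m².
Ratio Q̄_A / Q̄_B = 50.350 / 123.33 = 0.4083.

Q̄_A / Q̄_B ≈ 0.408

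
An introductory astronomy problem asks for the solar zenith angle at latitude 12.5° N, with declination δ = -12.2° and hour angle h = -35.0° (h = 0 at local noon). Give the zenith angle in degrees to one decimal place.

θ_z = 42.6°

cos θ_z = sin φ sin δ + cos φ cos δ cos h = -0.045739 + 0.781674 = 0.735935.
θ_z = arccos(0.735935) = 42.6°.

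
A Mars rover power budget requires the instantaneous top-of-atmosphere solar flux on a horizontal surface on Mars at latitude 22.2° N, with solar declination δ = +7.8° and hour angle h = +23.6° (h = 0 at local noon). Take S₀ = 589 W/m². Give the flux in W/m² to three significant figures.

cos θ_z = sin φ sin δ + cos φ cos δ cos h = 0.051279 + 0.840583 = 0.891862.
Flux = S₀ · cos θ_z = 589 × 0.891862 = 525.3 W/m².

525 W/m²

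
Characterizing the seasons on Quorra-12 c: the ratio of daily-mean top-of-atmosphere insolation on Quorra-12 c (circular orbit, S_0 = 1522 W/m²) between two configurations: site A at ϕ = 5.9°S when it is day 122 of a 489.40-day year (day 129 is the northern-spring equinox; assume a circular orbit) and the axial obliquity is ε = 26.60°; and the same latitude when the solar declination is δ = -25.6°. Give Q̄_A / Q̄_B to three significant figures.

Q̄_A / Q̄_B ≈ 1.03

— Configuration A (ϕ=-5.9°):
Solar longitude: L_s = 360° × (122 − 129)/489.40 = -5.149°, i.e. -5.149° + 360° = 354.851°.
sin δ = sin 26.60° × sin 354.851° = -0.04019, so δ = -2.303°.
cos h₀ = −tan(-5.9°) tan(-2.303°) = -0.0042, h₀ = 1.5750 rad.
Bracket: h₀ sin ϕ sin δ + cos ϕ cos δ sin h₀ = 1.5750×-0.10279×-0.04019 + 0.99470×0.99919×0.99999 = 0.006507 + 0.993884 = 1.000391.
Q̄ = (S_0/π) × [bracket] = (1522/π) × 1.000391 = 484.66 W/m².
— Configuration B (ϕ=-5.9°):
cos h₀ = −tan(-5.9°) tan(-25.600°) = -0.0495, h₀ = 1.6203 rad.
Bracket: h₀ sin ϕ sin δ + cos ϕ cos δ sin h₀ = 1.6203×-0.10279×-0.43209 + 0.99470×0.90183×0.99877 = 0.071965 + 0.895947 = 0.967912.
Q̄ = (S_0/π) × [bracket] = (1522/π) × 0.967912 = 468.92 W/m².
Ratio Q̄_A / Q̄_B = 484.66 / 468.92 = 1.034.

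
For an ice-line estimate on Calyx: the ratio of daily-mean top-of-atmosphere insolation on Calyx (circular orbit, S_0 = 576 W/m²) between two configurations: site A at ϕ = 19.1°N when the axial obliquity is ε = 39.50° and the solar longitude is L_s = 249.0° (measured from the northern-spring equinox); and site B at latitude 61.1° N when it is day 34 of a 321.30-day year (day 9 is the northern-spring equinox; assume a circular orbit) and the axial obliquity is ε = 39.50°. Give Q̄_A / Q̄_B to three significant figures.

Q̄_A / Q̄_B ≈ 0.506

— Configuration A (ϕ=+19.1°):
Solar declination: sin δ = sin ε · sin L_s = sin 39.50° × sin 249.0° = -0.59383, so δ = -36.429°.
cos h₀ = −tan(+19.1°) tan(-36.429°) = 0.2556, h₀ = 1.3124 rad.
Bracket: h₀ sin ϕ sin δ + cos ϕ cos δ sin h₀ = 1.3124×0.32722×-0.59383 + 0.94495×0.80459×0.96679 = -0.255016 + 0.735048 = 0.480032.
Q̄ = (S_0/π) × [bracket] = (576/π) × 0.480032 = 88.012 W/m².
— Configuration B (ϕ=+61.1°):
Solar longitude: L_s = 360° × (34 − 9)/321.30 = 28.011°.
sin δ = sin 39.50° × sin 28.011° = 0.29873, so δ = +17.381°.
cos h₀ = −tan(+61.1°) tan(+17.381°) = -0.5670, h₀ = 2.1737 rad.
Bracket: h₀ sin ϕ sin δ + cos ϕ cos δ sin h₀ = 2.1737×0.87546×0.29873 + 0.48328×0.95434×0.82369 = 0.568479 + 0.379897 = 0.948376.
Q̄ = (S_0/π) × [bracket] = (576/π) × 0.948376 = 173.88 W/m².
Ratio Q̄_A / Q̄_B = 88.012 / 173.88 = 0.5062.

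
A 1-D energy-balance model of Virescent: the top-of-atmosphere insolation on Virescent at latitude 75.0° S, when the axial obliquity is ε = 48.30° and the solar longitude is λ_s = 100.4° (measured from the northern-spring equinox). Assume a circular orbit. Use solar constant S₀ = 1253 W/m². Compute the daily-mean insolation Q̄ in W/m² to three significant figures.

Q̄ ≈ 0.00 W/m²

Solar declination: sin δ = sin ε · sin λ_s = sin 48.30° × sin 100.4° = 0.73437, so δ = +47.254°.
cos H₀ = −tan(-75.0°) tan(+47.254°) = 4.0379 ≥ 1 ⇒ polar night, H₀ = 0 and Q̄ = 0.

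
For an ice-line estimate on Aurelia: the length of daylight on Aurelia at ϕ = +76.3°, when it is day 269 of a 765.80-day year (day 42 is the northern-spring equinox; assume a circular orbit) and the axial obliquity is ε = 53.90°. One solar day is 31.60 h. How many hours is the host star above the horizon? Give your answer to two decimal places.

31.60 h

Solar longitude: L_s = 360° × (269 − 42)/765.80 = 106.712°.
sin δ = sin 53.90° × sin 106.712° = 0.77386, so δ = +50.702°.
Sunrise equation: cos h₀ = −tan ϕ · tan δ = -5.0122 ≤ −1, so the host star never sets (polar day) and h₀ = π.
Daylight = 2h₀/(2π) × 31.60 h = (3.1416/π) × 31.60 = 31.60 h.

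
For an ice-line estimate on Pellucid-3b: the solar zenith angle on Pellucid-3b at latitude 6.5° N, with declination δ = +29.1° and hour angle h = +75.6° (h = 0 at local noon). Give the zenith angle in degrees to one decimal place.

cos θ_z = sin φ sin δ + cos φ cos δ cos h = 0.055055 + 0.215901 = 0.270956.
θ_z = arccos(0.270956) = 74.3°.

θ_z = 74.3°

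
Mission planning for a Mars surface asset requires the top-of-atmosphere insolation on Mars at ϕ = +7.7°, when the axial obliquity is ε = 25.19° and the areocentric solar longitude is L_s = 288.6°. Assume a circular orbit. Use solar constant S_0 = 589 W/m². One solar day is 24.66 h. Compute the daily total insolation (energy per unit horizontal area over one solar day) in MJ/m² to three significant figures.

sin δ = sin 25.19° × sin 288.6° = -0.40339, so δ = -23.790°.
cos h₀ = −tan(+7.7°) tan(-23.790°) = 0.0596, h₀ = 1.5112 rad.
Bracket: h₀ sin ϕ sin δ + cos ϕ cos δ sin h₀ = 1.5112×0.13399×-0.40339 + 0.99098×0.91503×0.99822 = -0.081681 + 0.905162 = 0.823481.
Q̄ = (S_0/π) × [bracket] = (589/π) × 0.823481 = 154.39 W/m².
Daily total = Q̄ × 24.66 h × 3600 s/h = 154.39 × 24.66 × 3600 / 10⁶ = 13.71 MJ/m².

13.7 MJ/m²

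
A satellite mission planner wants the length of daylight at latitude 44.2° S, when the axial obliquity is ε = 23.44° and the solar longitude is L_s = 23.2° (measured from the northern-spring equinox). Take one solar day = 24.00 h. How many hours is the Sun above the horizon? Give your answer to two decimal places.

Solar declination: sin δ = sin ε · sin L_s = sin 23.44° × sin 23.2° = 0.15671, so δ = +9.016°.
cos h₀ = −tan ϕ · tan δ = −tan(-44.2°) × tan(+9.016°) = 0.1543, so h₀ = 1.4159 rad = 81.12°.
Daylight = 2h₀/(2π) × 24.00 h = (1.4159/π) × 24.00 = 10.82 h.

10.82 h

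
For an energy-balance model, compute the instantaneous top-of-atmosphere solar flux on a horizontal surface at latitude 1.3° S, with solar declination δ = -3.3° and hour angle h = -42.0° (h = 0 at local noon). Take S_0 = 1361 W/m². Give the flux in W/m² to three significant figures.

1.01e+03 W/m²

cos θ_z = sin ϕ sin δ + cos ϕ cos δ cos h = 0.001306 + 0.741722 = 0.743028.
Flux = S_0 · cos θ_z = 1361 × 0.743028 = 1011 W/m².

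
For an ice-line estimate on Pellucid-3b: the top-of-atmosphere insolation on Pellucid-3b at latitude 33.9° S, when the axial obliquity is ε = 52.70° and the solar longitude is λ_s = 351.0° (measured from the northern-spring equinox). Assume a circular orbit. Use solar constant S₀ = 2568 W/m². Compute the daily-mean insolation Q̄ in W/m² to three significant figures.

Solar declination: sin δ = sin ε · sin λ_s = sin 52.70° × sin 351.0° = -0.12444, so δ = -7.148°.
cos H₀ = −tan(-33.9°) tan(-7.148°) = -0.0843, H₀ = 1.6552 rad.
Bracket: H₀ sin φ sin δ + cos φ cos δ sin H₀ = 1.6552×-0.55775×-0.12444 + 0.83001×0.99223×0.99644 = 0.114881 + 0.820629 = 0.935510.
Q̄ = (S₀/π) × [bracket] = (2568/π) × 0.935510 = 764.7 W/m².

Q̄ ≈ 765 W/m²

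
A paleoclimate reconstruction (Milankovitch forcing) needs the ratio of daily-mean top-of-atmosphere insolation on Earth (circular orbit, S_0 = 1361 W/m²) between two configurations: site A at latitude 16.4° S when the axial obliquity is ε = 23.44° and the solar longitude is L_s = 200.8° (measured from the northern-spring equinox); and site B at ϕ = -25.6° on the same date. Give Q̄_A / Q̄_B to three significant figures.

— Configuration A (ϕ=-16.4°):
Solar declination: sin δ = sin ε · sin L_s = sin 23.44° × sin 200.8° = -0.14126, so δ = -8.121°.
cos h₀ = −tan(-16.4°) tan(-8.121°) = -0.0420, h₀ = 1.6128 rad.
Bracket: h₀ sin ϕ sin δ + cos ϕ cos δ sin h₀ = 1.6128×-0.28234×-0.14126 + 0.95931×0.98997×0.99912 = 0.064324 + 0.948852 = 1.013176.
Q̄ = (S_0/π) × [bracket] = (1361/π) × 1.013176 = 438.93 W/m².
— Configuration B (ϕ=-25.6°):
cos h₀ = −tan(-25.6°) tan(-8.121°) = -0.0684, h₀ = 1.6392 rad.
Bracket: h₀ sin ϕ sin δ + cos ϕ cos δ sin h₀ = 1.6392×-0.43209×-0.14126 + 0.90183×0.98997×0.99766 = 0.100052 + 0.890696 = 0.990748.
Q̄ = (S_0/π) × [bracket] = (1361/π) × 0.990748 = 429.21 W/m².
Ratio Q̄_A / Q̄_B = 438.93 / 429.21 = 1.023.

Q̄_A / Q̄_B ≈ 1.02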